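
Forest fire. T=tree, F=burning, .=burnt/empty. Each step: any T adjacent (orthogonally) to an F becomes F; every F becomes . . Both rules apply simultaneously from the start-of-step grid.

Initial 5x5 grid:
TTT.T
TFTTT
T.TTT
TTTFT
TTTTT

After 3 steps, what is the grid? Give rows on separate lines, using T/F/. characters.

Step 1: 7 trees catch fire, 2 burn out
  TFT.T
  F.FTT
  T.TFT
  TTF.F
  TTTFT
Step 2: 9 trees catch fire, 7 burn out
  F.F.T
  ...FT
  F.F.F
  TF...
  TTF.F
Step 3: 3 trees catch fire, 9 burn out
  ....T
  ....F
  .....
  F....
  TF...

....T
....F
.....
F....
TF...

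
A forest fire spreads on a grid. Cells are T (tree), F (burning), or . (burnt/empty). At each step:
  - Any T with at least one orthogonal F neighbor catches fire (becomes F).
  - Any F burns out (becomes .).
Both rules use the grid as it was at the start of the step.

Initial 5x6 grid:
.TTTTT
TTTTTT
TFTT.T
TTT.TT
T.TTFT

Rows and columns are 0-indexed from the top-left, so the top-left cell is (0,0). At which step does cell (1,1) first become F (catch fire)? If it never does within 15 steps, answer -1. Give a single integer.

Step 1: cell (1,1)='F' (+7 fires, +2 burnt)
  -> target ignites at step 1
Step 2: cell (1,1)='.' (+8 fires, +7 burnt)
Step 3: cell (1,1)='.' (+4 fires, +8 burnt)
Step 4: cell (1,1)='.' (+3 fires, +4 burnt)
Step 5: cell (1,1)='.' (+2 fires, +3 burnt)
Step 6: cell (1,1)='.' (+0 fires, +2 burnt)
  fire out at step 6

1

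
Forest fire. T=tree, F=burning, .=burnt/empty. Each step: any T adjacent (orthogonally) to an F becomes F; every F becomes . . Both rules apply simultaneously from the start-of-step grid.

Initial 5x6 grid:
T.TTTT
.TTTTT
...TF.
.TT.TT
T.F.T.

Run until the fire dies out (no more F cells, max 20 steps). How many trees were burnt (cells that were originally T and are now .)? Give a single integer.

Answer: 15

Derivation:
Step 1: +4 fires, +2 burnt (F count now 4)
Step 2: +6 fires, +4 burnt (F count now 6)
Step 3: +3 fires, +6 burnt (F count now 3)
Step 4: +2 fires, +3 burnt (F count now 2)
Step 5: +0 fires, +2 burnt (F count now 0)
Fire out after step 5
Initially T: 17, now '.': 28
Total burnt (originally-T cells now '.'): 15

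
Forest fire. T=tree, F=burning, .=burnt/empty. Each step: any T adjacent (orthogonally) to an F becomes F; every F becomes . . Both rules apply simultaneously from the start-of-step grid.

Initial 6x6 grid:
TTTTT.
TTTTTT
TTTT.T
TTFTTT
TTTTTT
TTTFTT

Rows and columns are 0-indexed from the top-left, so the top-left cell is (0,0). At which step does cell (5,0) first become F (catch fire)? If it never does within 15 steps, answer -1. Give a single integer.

Step 1: cell (5,0)='T' (+7 fires, +2 burnt)
Step 2: cell (5,0)='T' (+9 fires, +7 burnt)
Step 3: cell (5,0)='F' (+8 fires, +9 burnt)
  -> target ignites at step 3
Step 4: cell (5,0)='.' (+5 fires, +8 burnt)
Step 5: cell (5,0)='.' (+3 fires, +5 burnt)
Step 6: cell (5,0)='.' (+0 fires, +3 burnt)
  fire out at step 6

3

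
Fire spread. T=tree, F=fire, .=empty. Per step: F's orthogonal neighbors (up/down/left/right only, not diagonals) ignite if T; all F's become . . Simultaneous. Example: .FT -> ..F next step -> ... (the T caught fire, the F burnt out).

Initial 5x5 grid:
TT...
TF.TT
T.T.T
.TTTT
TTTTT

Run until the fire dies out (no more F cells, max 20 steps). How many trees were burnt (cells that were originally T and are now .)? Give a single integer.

Step 1: +2 fires, +1 burnt (F count now 2)
Step 2: +2 fires, +2 burnt (F count now 2)
Step 3: +0 fires, +2 burnt (F count now 0)
Fire out after step 3
Initially T: 17, now '.': 12
Total burnt (originally-T cells now '.'): 4

Answer: 4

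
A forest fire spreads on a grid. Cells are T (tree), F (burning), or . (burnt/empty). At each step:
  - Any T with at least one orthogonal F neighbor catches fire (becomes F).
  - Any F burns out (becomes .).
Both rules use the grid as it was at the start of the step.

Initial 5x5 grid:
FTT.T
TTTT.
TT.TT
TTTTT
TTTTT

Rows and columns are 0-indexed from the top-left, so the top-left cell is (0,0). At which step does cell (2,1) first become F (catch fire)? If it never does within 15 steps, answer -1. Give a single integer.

Step 1: cell (2,1)='T' (+2 fires, +1 burnt)
Step 2: cell (2,1)='T' (+3 fires, +2 burnt)
Step 3: cell (2,1)='F' (+3 fires, +3 burnt)
  -> target ignites at step 3
Step 4: cell (2,1)='.' (+3 fires, +3 burnt)
Step 5: cell (2,1)='.' (+3 fires, +3 burnt)
Step 6: cell (2,1)='.' (+3 fires, +3 burnt)
Step 7: cell (2,1)='.' (+2 fires, +3 burnt)
Step 8: cell (2,1)='.' (+1 fires, +2 burnt)
Step 9: cell (2,1)='.' (+0 fires, +1 burnt)
  fire out at step 9

3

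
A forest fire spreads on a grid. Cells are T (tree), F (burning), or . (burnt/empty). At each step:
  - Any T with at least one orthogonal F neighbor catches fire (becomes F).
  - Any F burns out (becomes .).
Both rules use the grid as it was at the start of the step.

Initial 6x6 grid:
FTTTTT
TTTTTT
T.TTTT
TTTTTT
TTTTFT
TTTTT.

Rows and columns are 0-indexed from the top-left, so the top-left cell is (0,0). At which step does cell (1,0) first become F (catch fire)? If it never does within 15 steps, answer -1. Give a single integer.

Step 1: cell (1,0)='F' (+6 fires, +2 burnt)
  -> target ignites at step 1
Step 2: cell (1,0)='.' (+8 fires, +6 burnt)
Step 3: cell (1,0)='.' (+9 fires, +8 burnt)
Step 4: cell (1,0)='.' (+7 fires, +9 burnt)
Step 5: cell (1,0)='.' (+2 fires, +7 burnt)
Step 6: cell (1,0)='.' (+0 fires, +2 burnt)
  fire out at step 6

1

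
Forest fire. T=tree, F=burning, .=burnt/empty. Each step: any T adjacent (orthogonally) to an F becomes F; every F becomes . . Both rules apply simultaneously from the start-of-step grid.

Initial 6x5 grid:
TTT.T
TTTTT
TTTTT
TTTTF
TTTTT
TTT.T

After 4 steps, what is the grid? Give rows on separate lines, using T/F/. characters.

Step 1: 3 trees catch fire, 1 burn out
  TTT.T
  TTTTT
  TTTTF
  TTTF.
  TTTTF
  TTT.T
Step 2: 5 trees catch fire, 3 burn out
  TTT.T
  TTTTF
  TTTF.
  TTF..
  TTTF.
  TTT.F
Step 3: 5 trees catch fire, 5 burn out
  TTT.F
  TTTF.
  TTF..
  TF...
  TTF..
  TTT..
Step 4: 5 trees catch fire, 5 burn out
  TTT..
  TTF..
  TF...
  F....
  TF...
  TTF..

TTT..
TTF..
TF...
F....
TF...
TTF..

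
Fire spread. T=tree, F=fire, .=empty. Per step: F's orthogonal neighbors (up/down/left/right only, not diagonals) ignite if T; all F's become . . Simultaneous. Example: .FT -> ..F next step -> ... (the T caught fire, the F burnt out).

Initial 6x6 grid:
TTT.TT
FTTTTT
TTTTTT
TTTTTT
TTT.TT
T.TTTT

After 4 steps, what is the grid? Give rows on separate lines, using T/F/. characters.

Step 1: 3 trees catch fire, 1 burn out
  FTT.TT
  .FTTTT
  FTTTTT
  TTTTTT
  TTT.TT
  T.TTTT
Step 2: 4 trees catch fire, 3 burn out
  .FT.TT
  ..FTTT
  .FTTTT
  FTTTTT
  TTT.TT
  T.TTTT
Step 3: 5 trees catch fire, 4 burn out
  ..F.TT
  ...FTT
  ..FTTT
  .FTTTT
  FTT.TT
  T.TTTT
Step 4: 5 trees catch fire, 5 burn out
  ....TT
  ....FT
  ...FTT
  ..FTTT
  .FT.TT
  F.TTTT

....TT
....FT
...FTT
..FTTT
.FT.TT
F.TTTT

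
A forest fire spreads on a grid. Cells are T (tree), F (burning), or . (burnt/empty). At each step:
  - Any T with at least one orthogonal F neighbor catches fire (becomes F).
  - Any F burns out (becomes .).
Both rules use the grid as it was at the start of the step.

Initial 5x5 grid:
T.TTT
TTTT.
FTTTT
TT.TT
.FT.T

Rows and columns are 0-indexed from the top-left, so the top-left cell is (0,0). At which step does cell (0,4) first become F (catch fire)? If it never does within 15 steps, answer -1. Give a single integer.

Step 1: cell (0,4)='T' (+5 fires, +2 burnt)
Step 2: cell (0,4)='T' (+3 fires, +5 burnt)
Step 3: cell (0,4)='T' (+2 fires, +3 burnt)
Step 4: cell (0,4)='T' (+4 fires, +2 burnt)
Step 5: cell (0,4)='T' (+2 fires, +4 burnt)
Step 6: cell (0,4)='F' (+2 fires, +2 burnt)
  -> target ignites at step 6
Step 7: cell (0,4)='.' (+0 fires, +2 burnt)
  fire out at step 7

6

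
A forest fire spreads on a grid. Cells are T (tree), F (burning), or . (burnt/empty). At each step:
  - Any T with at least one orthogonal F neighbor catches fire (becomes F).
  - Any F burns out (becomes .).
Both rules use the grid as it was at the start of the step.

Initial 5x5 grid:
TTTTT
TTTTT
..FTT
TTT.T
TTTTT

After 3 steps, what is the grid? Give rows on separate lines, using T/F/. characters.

Step 1: 3 trees catch fire, 1 burn out
  TTTTT
  TTFTT
  ...FT
  TTF.T
  TTTTT
Step 2: 6 trees catch fire, 3 burn out
  TTFTT
  TF.FT
  ....F
  TF..T
  TTFTT
Step 3: 8 trees catch fire, 6 burn out
  TF.FT
  F...F
  .....
  F...F
  TF.FT

TF.FT
F...F
.....
F...F
TF.FT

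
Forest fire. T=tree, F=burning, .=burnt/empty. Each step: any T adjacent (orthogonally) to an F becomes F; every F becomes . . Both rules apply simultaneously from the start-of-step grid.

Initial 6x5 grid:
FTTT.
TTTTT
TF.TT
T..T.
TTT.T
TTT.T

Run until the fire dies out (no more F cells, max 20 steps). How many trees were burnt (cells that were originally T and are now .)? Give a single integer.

Answer: 19

Derivation:
Step 1: +4 fires, +2 burnt (F count now 4)
Step 2: +3 fires, +4 burnt (F count now 3)
Step 3: +3 fires, +3 burnt (F count now 3)
Step 4: +4 fires, +3 burnt (F count now 4)
Step 5: +4 fires, +4 burnt (F count now 4)
Step 6: +1 fires, +4 burnt (F count now 1)
Step 7: +0 fires, +1 burnt (F count now 0)
Fire out after step 7
Initially T: 21, now '.': 28
Total burnt (originally-T cells now '.'): 19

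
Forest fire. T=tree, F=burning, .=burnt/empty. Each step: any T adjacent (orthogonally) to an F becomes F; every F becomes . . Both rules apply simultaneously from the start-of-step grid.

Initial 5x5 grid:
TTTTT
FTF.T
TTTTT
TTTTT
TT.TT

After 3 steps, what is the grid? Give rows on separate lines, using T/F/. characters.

Step 1: 5 trees catch fire, 2 burn out
  FTFTT
  .F..T
  FTFTT
  TTTTT
  TT.TT
Step 2: 6 trees catch fire, 5 burn out
  .F.FT
  ....T
  .F.FT
  FTFTT
  TT.TT
Step 3: 5 trees catch fire, 6 burn out
  ....F
  ....T
  ....F
  .F.FT
  FT.TT

....F
....T
....F
.F.FT
FT.TT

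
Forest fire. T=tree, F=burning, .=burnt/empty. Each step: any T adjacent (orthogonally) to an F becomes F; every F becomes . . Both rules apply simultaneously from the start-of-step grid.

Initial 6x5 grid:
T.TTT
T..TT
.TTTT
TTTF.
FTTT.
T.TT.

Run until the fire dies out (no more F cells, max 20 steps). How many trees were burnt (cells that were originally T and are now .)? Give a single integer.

Answer: 18

Derivation:
Step 1: +6 fires, +2 burnt (F count now 6)
Step 2: +6 fires, +6 burnt (F count now 6)
Step 3: +4 fires, +6 burnt (F count now 4)
Step 4: +2 fires, +4 burnt (F count now 2)
Step 5: +0 fires, +2 burnt (F count now 0)
Fire out after step 5
Initially T: 20, now '.': 28
Total burnt (originally-T cells now '.'): 18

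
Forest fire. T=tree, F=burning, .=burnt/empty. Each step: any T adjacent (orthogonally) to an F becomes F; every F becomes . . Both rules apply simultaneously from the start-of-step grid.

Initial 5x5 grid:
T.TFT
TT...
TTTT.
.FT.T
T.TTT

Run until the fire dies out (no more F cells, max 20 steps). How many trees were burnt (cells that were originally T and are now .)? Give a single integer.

Answer: 14

Derivation:
Step 1: +4 fires, +2 burnt (F count now 4)
Step 2: +4 fires, +4 burnt (F count now 4)
Step 3: +3 fires, +4 burnt (F count now 3)
Step 4: +2 fires, +3 burnt (F count now 2)
Step 5: +1 fires, +2 burnt (F count now 1)
Step 6: +0 fires, +1 burnt (F count now 0)
Fire out after step 6
Initially T: 15, now '.': 24
Total burnt (originally-T cells now '.'): 14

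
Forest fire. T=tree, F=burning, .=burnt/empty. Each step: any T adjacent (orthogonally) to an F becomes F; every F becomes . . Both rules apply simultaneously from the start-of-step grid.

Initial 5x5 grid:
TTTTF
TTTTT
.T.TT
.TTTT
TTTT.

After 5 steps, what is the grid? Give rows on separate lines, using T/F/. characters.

Step 1: 2 trees catch fire, 1 burn out
  TTTF.
  TTTTF
  .T.TT
  .TTTT
  TTTT.
Step 2: 3 trees catch fire, 2 burn out
  TTF..
  TTTF.
  .T.TF
  .TTTT
  TTTT.
Step 3: 4 trees catch fire, 3 burn out
  TF...
  TTF..
  .T.F.
  .TTTF
  TTTT.
Step 4: 3 trees catch fire, 4 burn out
  F....
  TF...
  .T...
  .TTF.
  TTTT.
Step 5: 4 trees catch fire, 3 burn out
  .....
  F....
  .F...
  .TF..
  TTTF.

.....
F....
.F...
.TF..
TTTF.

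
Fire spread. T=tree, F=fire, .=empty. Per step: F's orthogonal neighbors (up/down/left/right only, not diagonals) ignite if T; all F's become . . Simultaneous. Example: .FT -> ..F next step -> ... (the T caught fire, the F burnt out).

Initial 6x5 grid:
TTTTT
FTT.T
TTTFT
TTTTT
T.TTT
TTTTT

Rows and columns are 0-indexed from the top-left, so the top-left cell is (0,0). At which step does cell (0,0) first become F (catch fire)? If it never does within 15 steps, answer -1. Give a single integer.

Step 1: cell (0,0)='F' (+6 fires, +2 burnt)
  -> target ignites at step 1
Step 2: cell (0,0)='.' (+8 fires, +6 burnt)
Step 3: cell (0,0)='.' (+7 fires, +8 burnt)
Step 4: cell (0,0)='.' (+4 fires, +7 burnt)
Step 5: cell (0,0)='.' (+1 fires, +4 burnt)
Step 6: cell (0,0)='.' (+0 fires, +1 burnt)
  fire out at step 6

1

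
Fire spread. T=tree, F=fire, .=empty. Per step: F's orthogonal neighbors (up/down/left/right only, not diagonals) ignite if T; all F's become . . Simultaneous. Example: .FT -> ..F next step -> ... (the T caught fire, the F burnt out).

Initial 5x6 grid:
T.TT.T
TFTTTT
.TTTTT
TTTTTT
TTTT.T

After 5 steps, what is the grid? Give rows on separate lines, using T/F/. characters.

Step 1: 3 trees catch fire, 1 burn out
  T.TT.T
  F.FTTT
  .FTTTT
  TTTTTT
  TTTT.T
Step 2: 5 trees catch fire, 3 burn out
  F.FT.T
  ...FTT
  ..FTTT
  TFTTTT
  TTTT.T
Step 3: 6 trees catch fire, 5 burn out
  ...F.T
  ....FT
  ...FTT
  F.FTTT
  TFTT.T
Step 4: 5 trees catch fire, 6 burn out
  .....T
  .....F
  ....FT
  ...FTT
  F.FT.T
Step 5: 4 trees catch fire, 5 burn out
  .....F
  ......
  .....F
  ....FT
  ...F.T

.....F
......
.....F
....FT
...F.T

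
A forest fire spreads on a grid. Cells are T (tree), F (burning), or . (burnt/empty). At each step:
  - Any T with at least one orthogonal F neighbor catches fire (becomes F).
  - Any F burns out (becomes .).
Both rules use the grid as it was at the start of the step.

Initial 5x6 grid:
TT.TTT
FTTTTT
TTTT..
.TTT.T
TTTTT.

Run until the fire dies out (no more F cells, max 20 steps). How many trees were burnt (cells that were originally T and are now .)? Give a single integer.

Answer: 22

Derivation:
Step 1: +3 fires, +1 burnt (F count now 3)
Step 2: +3 fires, +3 burnt (F count now 3)
Step 3: +3 fires, +3 burnt (F count now 3)
Step 4: +5 fires, +3 burnt (F count now 5)
Step 5: +5 fires, +5 burnt (F count now 5)
Step 6: +2 fires, +5 burnt (F count now 2)
Step 7: +1 fires, +2 burnt (F count now 1)
Step 8: +0 fires, +1 burnt (F count now 0)
Fire out after step 8
Initially T: 23, now '.': 29
Total burnt (originally-T cells now '.'): 22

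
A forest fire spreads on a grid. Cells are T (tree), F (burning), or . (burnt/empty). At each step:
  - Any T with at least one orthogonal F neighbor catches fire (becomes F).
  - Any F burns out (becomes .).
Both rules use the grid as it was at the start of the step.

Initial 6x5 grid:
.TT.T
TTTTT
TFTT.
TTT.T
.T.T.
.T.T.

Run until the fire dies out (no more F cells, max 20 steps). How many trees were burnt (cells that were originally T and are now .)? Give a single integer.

Answer: 16

Derivation:
Step 1: +4 fires, +1 burnt (F count now 4)
Step 2: +7 fires, +4 burnt (F count now 7)
Step 3: +3 fires, +7 burnt (F count now 3)
Step 4: +1 fires, +3 burnt (F count now 1)
Step 5: +1 fires, +1 burnt (F count now 1)
Step 6: +0 fires, +1 burnt (F count now 0)
Fire out after step 6
Initially T: 19, now '.': 27
Total burnt (originally-T cells now '.'): 16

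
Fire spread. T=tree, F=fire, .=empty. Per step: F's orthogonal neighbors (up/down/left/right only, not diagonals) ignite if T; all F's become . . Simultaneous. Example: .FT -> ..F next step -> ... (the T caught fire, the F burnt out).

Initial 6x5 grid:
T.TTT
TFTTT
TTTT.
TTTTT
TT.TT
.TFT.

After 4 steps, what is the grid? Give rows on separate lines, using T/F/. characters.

Step 1: 5 trees catch fire, 2 burn out
  T.TTT
  F.FTT
  TFTT.
  TTTTT
  TT.TT
  .F.F.
Step 2: 8 trees catch fire, 5 burn out
  F.FTT
  ...FT
  F.FT.
  TFTTT
  TF.FT
  .....
Step 3: 8 trees catch fire, 8 burn out
  ...FT
  ....F
  ...F.
  F.FFT
  F...F
  .....
Step 4: 2 trees catch fire, 8 burn out
  ....F
  .....
  .....
  ....F
  .....
  .....

....F
.....
.....
....F
.....
.....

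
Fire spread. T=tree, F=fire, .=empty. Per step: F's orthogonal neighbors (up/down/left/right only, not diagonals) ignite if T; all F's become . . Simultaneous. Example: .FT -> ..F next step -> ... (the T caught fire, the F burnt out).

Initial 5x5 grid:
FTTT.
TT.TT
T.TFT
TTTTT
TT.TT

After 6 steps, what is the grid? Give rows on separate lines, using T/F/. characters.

Step 1: 6 trees catch fire, 2 burn out
  .FTT.
  FT.FT
  T.F.F
  TTTFT
  TT.TT
Step 2: 8 trees catch fire, 6 burn out
  ..FF.
  .F..F
  F....
  TTF.F
  TT.FT
Step 3: 3 trees catch fire, 8 burn out
  .....
  .....
  .....
  FF...
  TT..F
Step 4: 2 trees catch fire, 3 burn out
  .....
  .....
  .....
  .....
  FF...
Step 5: 0 trees catch fire, 2 burn out
  .....
  .....
  .....
  .....
  .....
Step 6: 0 trees catch fire, 0 burn out
  .....
  .....
  .....
  .....
  .....

.....
.....
.....
.....
.....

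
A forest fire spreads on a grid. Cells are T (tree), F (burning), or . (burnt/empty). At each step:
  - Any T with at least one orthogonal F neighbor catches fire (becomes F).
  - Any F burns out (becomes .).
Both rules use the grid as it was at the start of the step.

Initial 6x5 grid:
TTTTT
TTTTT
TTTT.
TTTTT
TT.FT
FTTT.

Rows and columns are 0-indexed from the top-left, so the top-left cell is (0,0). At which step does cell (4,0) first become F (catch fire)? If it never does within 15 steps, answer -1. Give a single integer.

Step 1: cell (4,0)='F' (+5 fires, +2 burnt)
  -> target ignites at step 1
Step 2: cell (4,0)='.' (+6 fires, +5 burnt)
Step 3: cell (4,0)='.' (+4 fires, +6 burnt)
Step 4: cell (4,0)='.' (+5 fires, +4 burnt)
Step 5: cell (4,0)='.' (+4 fires, +5 burnt)
Step 6: cell (4,0)='.' (+1 fires, +4 burnt)
Step 7: cell (4,0)='.' (+0 fires, +1 burnt)
  fire out at step 7

1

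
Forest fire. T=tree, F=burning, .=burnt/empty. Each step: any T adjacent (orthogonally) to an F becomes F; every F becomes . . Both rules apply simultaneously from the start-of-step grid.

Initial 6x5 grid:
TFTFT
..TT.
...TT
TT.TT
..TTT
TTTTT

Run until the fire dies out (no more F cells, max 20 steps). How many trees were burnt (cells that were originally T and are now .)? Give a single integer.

Answer: 17

Derivation:
Step 1: +4 fires, +2 burnt (F count now 4)
Step 2: +2 fires, +4 burnt (F count now 2)
Step 3: +2 fires, +2 burnt (F count now 2)
Step 4: +2 fires, +2 burnt (F count now 2)
Step 5: +3 fires, +2 burnt (F count now 3)
Step 6: +2 fires, +3 burnt (F count now 2)
Step 7: +1 fires, +2 burnt (F count now 1)
Step 8: +1 fires, +1 burnt (F count now 1)
Step 9: +0 fires, +1 burnt (F count now 0)
Fire out after step 9
Initially T: 19, now '.': 28
Total burnt (originally-T cells now '.'): 17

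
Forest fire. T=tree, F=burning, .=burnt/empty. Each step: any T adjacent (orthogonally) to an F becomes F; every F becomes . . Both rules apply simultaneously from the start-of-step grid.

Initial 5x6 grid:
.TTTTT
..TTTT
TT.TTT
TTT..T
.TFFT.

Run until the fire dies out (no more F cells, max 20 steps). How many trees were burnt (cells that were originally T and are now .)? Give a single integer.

Step 1: +3 fires, +2 burnt (F count now 3)
Step 2: +1 fires, +3 burnt (F count now 1)
Step 3: +2 fires, +1 burnt (F count now 2)
Step 4: +1 fires, +2 burnt (F count now 1)
Step 5: +0 fires, +1 burnt (F count now 0)
Fire out after step 5
Initially T: 20, now '.': 17
Total burnt (originally-T cells now '.'): 7

Answer: 7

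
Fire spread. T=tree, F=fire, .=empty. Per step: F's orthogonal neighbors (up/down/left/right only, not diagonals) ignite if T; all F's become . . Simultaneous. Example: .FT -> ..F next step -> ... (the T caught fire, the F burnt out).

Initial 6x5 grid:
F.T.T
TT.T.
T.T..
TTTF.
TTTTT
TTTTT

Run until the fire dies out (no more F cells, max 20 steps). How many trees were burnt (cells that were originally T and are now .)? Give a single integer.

Step 1: +3 fires, +2 burnt (F count now 3)
Step 2: +7 fires, +3 burnt (F count now 7)
Step 3: +4 fires, +7 burnt (F count now 4)
Step 4: +2 fires, +4 burnt (F count now 2)
Step 5: +1 fires, +2 burnt (F count now 1)
Step 6: +0 fires, +1 burnt (F count now 0)
Fire out after step 6
Initially T: 20, now '.': 27
Total burnt (originally-T cells now '.'): 17

Answer: 17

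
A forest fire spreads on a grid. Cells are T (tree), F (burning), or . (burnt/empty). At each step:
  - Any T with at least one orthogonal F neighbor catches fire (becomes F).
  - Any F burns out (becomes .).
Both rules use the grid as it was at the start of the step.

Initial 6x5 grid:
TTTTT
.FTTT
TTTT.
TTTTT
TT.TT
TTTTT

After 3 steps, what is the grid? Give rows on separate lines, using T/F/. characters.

Step 1: 3 trees catch fire, 1 burn out
  TFTTT
  ..FTT
  TFTT.
  TTTTT
  TT.TT
  TTTTT
Step 2: 6 trees catch fire, 3 burn out
  F.FTT
  ...FT
  F.FT.
  TFTTT
  TT.TT
  TTTTT
Step 3: 6 trees catch fire, 6 burn out
  ...FT
  ....F
  ...F.
  F.FTT
  TF.TT
  TTTTT

...FT
....F
...F.
F.FTT
TF.TT
TTTTT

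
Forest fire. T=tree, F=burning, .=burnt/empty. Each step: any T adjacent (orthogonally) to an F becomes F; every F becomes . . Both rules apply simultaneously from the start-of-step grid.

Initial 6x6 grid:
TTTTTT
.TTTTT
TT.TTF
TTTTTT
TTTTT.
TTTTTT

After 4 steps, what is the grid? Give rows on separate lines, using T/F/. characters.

Step 1: 3 trees catch fire, 1 burn out
  TTTTTT
  .TTTTF
  TT.TF.
  TTTTTF
  TTTTT.
  TTTTTT
Step 2: 4 trees catch fire, 3 burn out
  TTTTTF
  .TTTF.
  TT.F..
  TTTTF.
  TTTTT.
  TTTTTT
Step 3: 4 trees catch fire, 4 burn out
  TTTTF.
  .TTF..
  TT....
  TTTF..
  TTTTF.
  TTTTTT
Step 4: 5 trees catch fire, 4 burn out
  TTTF..
  .TF...
  TT....
  TTF...
  TTTF..
  TTTTFT

TTTF..
.TF...
TT....
TTF...
TTTF..
TTTTFT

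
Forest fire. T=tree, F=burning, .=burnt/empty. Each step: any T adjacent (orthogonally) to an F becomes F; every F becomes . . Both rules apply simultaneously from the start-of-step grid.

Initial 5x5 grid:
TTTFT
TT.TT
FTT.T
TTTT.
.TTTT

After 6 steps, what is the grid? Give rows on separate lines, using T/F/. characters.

Step 1: 6 trees catch fire, 2 burn out
  TTF.F
  FT.FT
  .FT.T
  FTTT.
  .TTTT
Step 2: 6 trees catch fire, 6 burn out
  FF...
  .F..F
  ..F.T
  .FTT.
  .TTTT
Step 3: 3 trees catch fire, 6 burn out
  .....
  .....
  ....F
  ..FT.
  .FTTT
Step 4: 2 trees catch fire, 3 burn out
  .....
  .....
  .....
  ...F.
  ..FTT
Step 5: 1 trees catch fire, 2 burn out
  .....
  .....
  .....
  .....
  ...FT
Step 6: 1 trees catch fire, 1 burn out
  .....
  .....
  .....
  .....
  ....F

.....
.....
.....
.....
....F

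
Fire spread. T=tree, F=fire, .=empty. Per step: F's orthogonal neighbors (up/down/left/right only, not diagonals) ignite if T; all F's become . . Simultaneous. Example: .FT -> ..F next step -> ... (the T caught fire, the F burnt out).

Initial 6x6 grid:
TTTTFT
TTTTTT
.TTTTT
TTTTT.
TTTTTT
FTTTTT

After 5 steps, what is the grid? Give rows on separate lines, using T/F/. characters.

Step 1: 5 trees catch fire, 2 burn out
  TTTF.F
  TTTTFT
  .TTTTT
  TTTTT.
  FTTTTT
  .FTTTT
Step 2: 7 trees catch fire, 5 burn out
  TTF...
  TTTF.F
  .TTTFT
  FTTTT.
  .FTTTT
  ..FTTT
Step 3: 8 trees catch fire, 7 burn out
  TF....
  TTF...
  .TTF.F
  .FTTF.
  ..FTTT
  ...FTT
Step 4: 9 trees catch fire, 8 burn out
  F.....
  TF....
  .FF...
  ..FF..
  ...FFT
  ....FT
Step 5: 3 trees catch fire, 9 burn out
  ......
  F.....
  ......
  ......
  .....F
  .....F

......
F.....
......
......
.....F
.....F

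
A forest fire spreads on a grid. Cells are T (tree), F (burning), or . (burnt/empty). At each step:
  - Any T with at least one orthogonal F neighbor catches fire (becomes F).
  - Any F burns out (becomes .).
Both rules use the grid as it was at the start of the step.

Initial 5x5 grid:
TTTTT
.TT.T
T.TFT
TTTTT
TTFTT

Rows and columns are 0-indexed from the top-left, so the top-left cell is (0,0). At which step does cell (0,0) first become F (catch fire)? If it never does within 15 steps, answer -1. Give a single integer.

Step 1: cell (0,0)='T' (+6 fires, +2 burnt)
Step 2: cell (0,0)='T' (+6 fires, +6 burnt)
Step 3: cell (0,0)='T' (+4 fires, +6 burnt)
Step 4: cell (0,0)='T' (+3 fires, +4 burnt)
Step 5: cell (0,0)='F' (+1 fires, +3 burnt)
  -> target ignites at step 5
Step 6: cell (0,0)='.' (+0 fires, +1 burnt)
  fire out at step 6

5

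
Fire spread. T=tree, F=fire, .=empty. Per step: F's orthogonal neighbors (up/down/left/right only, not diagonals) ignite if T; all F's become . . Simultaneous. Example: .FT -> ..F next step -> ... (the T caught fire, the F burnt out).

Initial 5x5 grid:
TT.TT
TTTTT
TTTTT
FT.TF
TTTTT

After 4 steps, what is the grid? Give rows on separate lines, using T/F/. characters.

Step 1: 6 trees catch fire, 2 burn out
  TT.TT
  TTTTT
  FTTTF
  .F.F.
  FTTTF
Step 2: 6 trees catch fire, 6 burn out
  TT.TT
  FTTTF
  .FTF.
  .....
  .FTF.
Step 3: 6 trees catch fire, 6 burn out
  FT.TF
  .FTF.
  ..F..
  .....
  ..F..
Step 4: 3 trees catch fire, 6 burn out
  .F.F.
  ..F..
  .....
  .....
  .....

.F.F.
..F..
.....
.....
.....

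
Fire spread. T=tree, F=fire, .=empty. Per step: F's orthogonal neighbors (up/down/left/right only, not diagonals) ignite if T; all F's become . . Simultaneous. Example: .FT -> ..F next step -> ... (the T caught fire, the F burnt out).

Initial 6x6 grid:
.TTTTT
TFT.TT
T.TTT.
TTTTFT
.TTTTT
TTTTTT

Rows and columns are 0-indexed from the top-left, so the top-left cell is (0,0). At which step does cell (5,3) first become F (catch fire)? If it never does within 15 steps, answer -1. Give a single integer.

Step 1: cell (5,3)='T' (+7 fires, +2 burnt)
Step 2: cell (5,3)='T' (+9 fires, +7 burnt)
Step 3: cell (5,3)='F' (+8 fires, +9 burnt)
  -> target ignites at step 3
Step 4: cell (5,3)='.' (+3 fires, +8 burnt)
Step 5: cell (5,3)='.' (+1 fires, +3 burnt)
Step 6: cell (5,3)='.' (+1 fires, +1 burnt)
Step 7: cell (5,3)='.' (+0 fires, +1 burnt)
  fire out at step 7

3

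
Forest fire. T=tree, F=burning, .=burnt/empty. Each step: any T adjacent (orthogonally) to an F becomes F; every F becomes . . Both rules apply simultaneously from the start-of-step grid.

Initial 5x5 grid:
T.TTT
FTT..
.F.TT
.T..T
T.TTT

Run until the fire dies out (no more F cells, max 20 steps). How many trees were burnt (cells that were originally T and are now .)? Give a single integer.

Step 1: +3 fires, +2 burnt (F count now 3)
Step 2: +1 fires, +3 burnt (F count now 1)
Step 3: +1 fires, +1 burnt (F count now 1)
Step 4: +1 fires, +1 burnt (F count now 1)
Step 5: +1 fires, +1 burnt (F count now 1)
Step 6: +0 fires, +1 burnt (F count now 0)
Fire out after step 6
Initially T: 14, now '.': 18
Total burnt (originally-T cells now '.'): 7

Answer: 7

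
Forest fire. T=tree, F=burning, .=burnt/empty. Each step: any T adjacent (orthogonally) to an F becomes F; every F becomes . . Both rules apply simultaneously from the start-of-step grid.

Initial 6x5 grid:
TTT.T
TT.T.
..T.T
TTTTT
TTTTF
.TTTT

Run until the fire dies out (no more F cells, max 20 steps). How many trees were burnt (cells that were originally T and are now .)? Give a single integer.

Answer: 15

Derivation:
Step 1: +3 fires, +1 burnt (F count now 3)
Step 2: +4 fires, +3 burnt (F count now 4)
Step 3: +3 fires, +4 burnt (F count now 3)
Step 4: +4 fires, +3 burnt (F count now 4)
Step 5: +1 fires, +4 burnt (F count now 1)
Step 6: +0 fires, +1 burnt (F count now 0)
Fire out after step 6
Initially T: 22, now '.': 23
Total burnt (originally-T cells now '.'): 15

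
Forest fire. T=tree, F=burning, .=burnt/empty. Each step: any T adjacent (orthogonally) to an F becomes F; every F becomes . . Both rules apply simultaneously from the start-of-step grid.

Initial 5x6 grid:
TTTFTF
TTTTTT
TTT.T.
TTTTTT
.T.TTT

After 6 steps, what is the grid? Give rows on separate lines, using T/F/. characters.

Step 1: 4 trees catch fire, 2 burn out
  TTF.F.
  TTTFTF
  TTT.T.
  TTTTTT
  .T.TTT
Step 2: 3 trees catch fire, 4 burn out
  TF....
  TTF.F.
  TTT.T.
  TTTTTT
  .T.TTT
Step 3: 4 trees catch fire, 3 burn out
  F.....
  TF....
  TTF.F.
  TTTTTT
  .T.TTT
Step 4: 4 trees catch fire, 4 burn out
  ......
  F.....
  TF....
  TTFTFT
  .T.TTT
Step 5: 5 trees catch fire, 4 burn out
  ......
  ......
  F.....
  TF.F.F
  .T.TFT
Step 6: 4 trees catch fire, 5 burn out
  ......
  ......
  ......
  F.....
  .F.F.F

......
......
......
F.....
.F.F.F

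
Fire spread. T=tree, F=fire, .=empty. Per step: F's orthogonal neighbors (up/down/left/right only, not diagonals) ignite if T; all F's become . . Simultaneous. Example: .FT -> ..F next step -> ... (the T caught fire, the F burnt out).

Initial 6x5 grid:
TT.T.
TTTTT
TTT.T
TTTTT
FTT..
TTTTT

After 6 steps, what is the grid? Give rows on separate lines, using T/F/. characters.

Step 1: 3 trees catch fire, 1 burn out
  TT.T.
  TTTTT
  TTT.T
  FTTTT
  .FT..
  FTTTT
Step 2: 4 trees catch fire, 3 burn out
  TT.T.
  TTTTT
  FTT.T
  .FTTT
  ..F..
  .FTTT
Step 3: 4 trees catch fire, 4 burn out
  TT.T.
  FTTTT
  .FT.T
  ..FTT
  .....
  ..FTT
Step 4: 5 trees catch fire, 4 burn out
  FT.T.
  .FTTT
  ..F.T
  ...FT
  .....
  ...FT
Step 5: 4 trees catch fire, 5 burn out
  .F.T.
  ..FTT
  ....T
  ....F
  .....
  ....F
Step 6: 2 trees catch fire, 4 burn out
  ...T.
  ...FT
  ....F
  .....
  .....
  .....

...T.
...FT
....F
.....
.....
.....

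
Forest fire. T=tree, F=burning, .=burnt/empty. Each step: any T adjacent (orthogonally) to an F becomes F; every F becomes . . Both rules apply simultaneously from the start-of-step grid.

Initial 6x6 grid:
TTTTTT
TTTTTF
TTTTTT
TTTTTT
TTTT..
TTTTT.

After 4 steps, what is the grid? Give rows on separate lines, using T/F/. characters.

Step 1: 3 trees catch fire, 1 burn out
  TTTTTF
  TTTTF.
  TTTTTF
  TTTTTT
  TTTT..
  TTTTT.
Step 2: 4 trees catch fire, 3 burn out
  TTTTF.
  TTTF..
  TTTTF.
  TTTTTF
  TTTT..
  TTTTT.
Step 3: 4 trees catch fire, 4 burn out
  TTTF..
  TTF...
  TTTF..
  TTTTF.
  TTTT..
  TTTTT.
Step 4: 4 trees catch fire, 4 burn out
  TTF...
  TF....
  TTF...
  TTTF..
  TTTT..
  TTTTT.

TTF...
TF....
TTF...
TTTF..
TTTT..
TTTTT.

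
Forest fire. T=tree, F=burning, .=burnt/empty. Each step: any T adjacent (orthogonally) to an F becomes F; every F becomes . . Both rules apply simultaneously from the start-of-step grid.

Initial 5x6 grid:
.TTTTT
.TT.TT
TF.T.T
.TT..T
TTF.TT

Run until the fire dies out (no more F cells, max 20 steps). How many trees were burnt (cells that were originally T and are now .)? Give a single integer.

Step 1: +5 fires, +2 burnt (F count now 5)
Step 2: +3 fires, +5 burnt (F count now 3)
Step 3: +1 fires, +3 burnt (F count now 1)
Step 4: +1 fires, +1 burnt (F count now 1)
Step 5: +1 fires, +1 burnt (F count now 1)
Step 6: +2 fires, +1 burnt (F count now 2)
Step 7: +1 fires, +2 burnt (F count now 1)
Step 8: +1 fires, +1 burnt (F count now 1)
Step 9: +1 fires, +1 burnt (F count now 1)
Step 10: +1 fires, +1 burnt (F count now 1)
Step 11: +1 fires, +1 burnt (F count now 1)
Step 12: +0 fires, +1 burnt (F count now 0)
Fire out after step 12
Initially T: 19, now '.': 29
Total burnt (originally-T cells now '.'): 18

Answer: 18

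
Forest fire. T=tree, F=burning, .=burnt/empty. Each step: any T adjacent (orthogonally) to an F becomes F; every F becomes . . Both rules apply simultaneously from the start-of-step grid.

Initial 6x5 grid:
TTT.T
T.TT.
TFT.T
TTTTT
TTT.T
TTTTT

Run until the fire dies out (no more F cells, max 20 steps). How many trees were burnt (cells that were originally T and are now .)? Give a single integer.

Answer: 23

Derivation:
Step 1: +3 fires, +1 burnt (F count now 3)
Step 2: +5 fires, +3 burnt (F count now 5)
Step 3: +7 fires, +5 burnt (F count now 7)
Step 4: +4 fires, +7 burnt (F count now 4)
Step 5: +3 fires, +4 burnt (F count now 3)
Step 6: +1 fires, +3 burnt (F count now 1)
Step 7: +0 fires, +1 burnt (F count now 0)
Fire out after step 7
Initially T: 24, now '.': 29
Total burnt (originally-T cells now '.'): 23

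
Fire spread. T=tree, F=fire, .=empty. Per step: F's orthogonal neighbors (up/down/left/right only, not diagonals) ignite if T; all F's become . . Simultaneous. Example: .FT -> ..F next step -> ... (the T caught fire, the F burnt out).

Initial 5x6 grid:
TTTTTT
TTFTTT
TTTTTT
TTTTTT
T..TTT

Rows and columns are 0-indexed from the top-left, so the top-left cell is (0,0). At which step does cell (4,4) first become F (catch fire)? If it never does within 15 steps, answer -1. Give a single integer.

Step 1: cell (4,4)='T' (+4 fires, +1 burnt)
Step 2: cell (4,4)='T' (+7 fires, +4 burnt)
Step 3: cell (4,4)='T' (+7 fires, +7 burnt)
Step 4: cell (4,4)='T' (+5 fires, +7 burnt)
Step 5: cell (4,4)='F' (+3 fires, +5 burnt)
  -> target ignites at step 5
Step 6: cell (4,4)='.' (+1 fires, +3 burnt)
Step 7: cell (4,4)='.' (+0 fires, +1 burnt)
  fire out at step 7

5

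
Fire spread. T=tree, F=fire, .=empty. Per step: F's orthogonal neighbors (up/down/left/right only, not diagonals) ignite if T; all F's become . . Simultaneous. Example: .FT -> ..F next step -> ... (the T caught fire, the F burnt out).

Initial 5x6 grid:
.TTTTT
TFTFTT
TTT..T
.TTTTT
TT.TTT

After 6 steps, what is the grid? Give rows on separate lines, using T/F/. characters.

Step 1: 6 trees catch fire, 2 burn out
  .FTFTT
  F.F.FT
  TFT..T
  .TTTTT
  TT.TTT
Step 2: 6 trees catch fire, 6 burn out
  ..F.FT
  .....F
  F.F..T
  .FTTTT
  TT.TTT
Step 3: 4 trees catch fire, 6 burn out
  .....F
  ......
  .....F
  ..FTTT
  TF.TTT
Step 4: 3 trees catch fire, 4 burn out
  ......
  ......
  ......
  ...FTF
  F..TTT
Step 5: 3 trees catch fire, 3 burn out
  ......
  ......
  ......
  ....F.
  ...FTF
Step 6: 1 trees catch fire, 3 burn out
  ......
  ......
  ......
  ......
  ....F.

......
......
......
......
....F.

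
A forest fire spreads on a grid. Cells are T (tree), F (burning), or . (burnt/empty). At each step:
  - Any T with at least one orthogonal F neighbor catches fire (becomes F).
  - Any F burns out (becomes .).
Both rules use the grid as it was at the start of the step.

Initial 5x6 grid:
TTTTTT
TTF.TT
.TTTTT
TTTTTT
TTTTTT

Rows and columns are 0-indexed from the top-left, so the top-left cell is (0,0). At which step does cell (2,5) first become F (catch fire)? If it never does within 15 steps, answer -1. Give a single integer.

Step 1: cell (2,5)='T' (+3 fires, +1 burnt)
Step 2: cell (2,5)='T' (+6 fires, +3 burnt)
Step 3: cell (2,5)='T' (+6 fires, +6 burnt)
Step 4: cell (2,5)='F' (+7 fires, +6 burnt)
  -> target ignites at step 4
Step 5: cell (2,5)='.' (+4 fires, +7 burnt)
Step 6: cell (2,5)='.' (+1 fires, +4 burnt)
Step 7: cell (2,5)='.' (+0 fires, +1 burnt)
  fire out at step 7

4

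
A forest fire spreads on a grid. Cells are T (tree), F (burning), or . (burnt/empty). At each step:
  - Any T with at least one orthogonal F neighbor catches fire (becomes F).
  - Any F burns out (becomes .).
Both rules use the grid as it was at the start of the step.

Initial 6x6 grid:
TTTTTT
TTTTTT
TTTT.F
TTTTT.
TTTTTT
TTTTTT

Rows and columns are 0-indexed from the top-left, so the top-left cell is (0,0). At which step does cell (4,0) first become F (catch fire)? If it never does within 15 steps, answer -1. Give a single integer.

Step 1: cell (4,0)='T' (+1 fires, +1 burnt)
Step 2: cell (4,0)='T' (+2 fires, +1 burnt)
Step 3: cell (4,0)='T' (+2 fires, +2 burnt)
Step 4: cell (4,0)='T' (+3 fires, +2 burnt)
Step 5: cell (4,0)='T' (+4 fires, +3 burnt)
Step 6: cell (4,0)='T' (+6 fires, +4 burnt)
Step 7: cell (4,0)='T' (+6 fires, +6 burnt)
Step 8: cell (4,0)='T' (+5 fires, +6 burnt)
Step 9: cell (4,0)='F' (+3 fires, +5 burnt)
  -> target ignites at step 9
Step 10: cell (4,0)='.' (+1 fires, +3 burnt)
Step 11: cell (4,0)='.' (+0 fires, +1 burnt)
  fire out at step 11

9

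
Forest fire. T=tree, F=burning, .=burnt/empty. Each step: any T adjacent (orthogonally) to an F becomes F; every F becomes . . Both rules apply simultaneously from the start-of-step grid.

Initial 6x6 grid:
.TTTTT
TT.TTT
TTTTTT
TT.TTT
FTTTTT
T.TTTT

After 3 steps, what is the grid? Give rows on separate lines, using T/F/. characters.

Step 1: 3 trees catch fire, 1 burn out
  .TTTTT
  TT.TTT
  TTTTTT
  FT.TTT
  .FTTTT
  F.TTTT
Step 2: 3 trees catch fire, 3 burn out
  .TTTTT
  TT.TTT
  FTTTTT
  .F.TTT
  ..FTTT
  ..TTTT
Step 3: 4 trees catch fire, 3 burn out
  .TTTTT
  FT.TTT
  .FTTTT
  ...TTT
  ...FTT
  ..FTTT

.TTTTT
FT.TTT
.FTTTT
...TTT
...FTT
..FTTT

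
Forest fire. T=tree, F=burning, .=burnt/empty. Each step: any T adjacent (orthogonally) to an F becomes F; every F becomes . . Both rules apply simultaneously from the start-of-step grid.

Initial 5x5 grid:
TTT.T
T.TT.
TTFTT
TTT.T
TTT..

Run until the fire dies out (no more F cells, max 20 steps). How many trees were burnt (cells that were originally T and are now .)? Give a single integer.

Answer: 17

Derivation:
Step 1: +4 fires, +1 burnt (F count now 4)
Step 2: +6 fires, +4 burnt (F count now 6)
Step 3: +5 fires, +6 burnt (F count now 5)
Step 4: +2 fires, +5 burnt (F count now 2)
Step 5: +0 fires, +2 burnt (F count now 0)
Fire out after step 5
Initially T: 18, now '.': 24
Total burnt (originally-T cells now '.'): 17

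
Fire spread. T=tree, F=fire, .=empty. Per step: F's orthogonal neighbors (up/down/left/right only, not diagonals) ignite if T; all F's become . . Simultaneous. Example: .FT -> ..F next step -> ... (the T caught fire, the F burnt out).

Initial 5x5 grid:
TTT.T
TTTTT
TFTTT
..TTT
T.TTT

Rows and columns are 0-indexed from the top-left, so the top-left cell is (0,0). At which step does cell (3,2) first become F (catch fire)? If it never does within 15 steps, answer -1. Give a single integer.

Step 1: cell (3,2)='T' (+3 fires, +1 burnt)
Step 2: cell (3,2)='F' (+5 fires, +3 burnt)
  -> target ignites at step 2
Step 3: cell (3,2)='.' (+6 fires, +5 burnt)
Step 4: cell (3,2)='.' (+3 fires, +6 burnt)
Step 5: cell (3,2)='.' (+2 fires, +3 burnt)
Step 6: cell (3,2)='.' (+0 fires, +2 burnt)
  fire out at step 6

2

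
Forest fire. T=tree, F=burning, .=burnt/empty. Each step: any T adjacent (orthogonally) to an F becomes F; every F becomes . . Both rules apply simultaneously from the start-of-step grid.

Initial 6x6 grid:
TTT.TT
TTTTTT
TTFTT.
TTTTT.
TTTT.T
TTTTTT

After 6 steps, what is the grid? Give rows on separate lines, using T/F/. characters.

Step 1: 4 trees catch fire, 1 burn out
  TTT.TT
  TTFTTT
  TF.FT.
  TTFTT.
  TTTT.T
  TTTTTT
Step 2: 8 trees catch fire, 4 burn out
  TTF.TT
  TF.FTT
  F...F.
  TF.FT.
  TTFT.T
  TTTTTT
Step 3: 8 trees catch fire, 8 burn out
  TF..TT
  F...FT
  ......
  F...F.
  TF.F.T
  TTFTTT
Step 4: 6 trees catch fire, 8 burn out
  F...FT
  .....F
  ......
  ......
  F....T
  TF.FTT
Step 5: 3 trees catch fire, 6 burn out
  .....F
  ......
  ......
  ......
  .....T
  F...FT
Step 6: 1 trees catch fire, 3 burn out
  ......
  ......
  ......
  ......
  .....T
  .....F

......
......
......
......
.....T
.....F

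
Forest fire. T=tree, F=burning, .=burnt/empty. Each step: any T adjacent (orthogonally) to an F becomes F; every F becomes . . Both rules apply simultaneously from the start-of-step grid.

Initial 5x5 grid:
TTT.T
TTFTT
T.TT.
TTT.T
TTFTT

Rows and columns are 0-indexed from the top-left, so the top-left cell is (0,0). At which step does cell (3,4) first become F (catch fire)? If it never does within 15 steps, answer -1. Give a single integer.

Step 1: cell (3,4)='T' (+7 fires, +2 burnt)
Step 2: cell (3,4)='T' (+7 fires, +7 burnt)
Step 3: cell (3,4)='F' (+5 fires, +7 burnt)
  -> target ignites at step 3
Step 4: cell (3,4)='.' (+0 fires, +5 burnt)
  fire out at step 4

3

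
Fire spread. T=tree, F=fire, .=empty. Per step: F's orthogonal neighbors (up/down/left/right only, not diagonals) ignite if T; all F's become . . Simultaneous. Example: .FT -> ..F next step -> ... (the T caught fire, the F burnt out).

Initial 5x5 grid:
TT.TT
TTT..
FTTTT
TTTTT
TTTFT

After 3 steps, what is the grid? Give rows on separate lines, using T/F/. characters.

Step 1: 6 trees catch fire, 2 burn out
  TT.TT
  FTT..
  .FTTT
  FTTFT
  TTF.F
Step 2: 9 trees catch fire, 6 burn out
  FT.TT
  .FT..
  ..FFT
  .FF.F
  FF...
Step 3: 3 trees catch fire, 9 burn out
  .F.TT
  ..F..
  ....F
  .....
  .....

.F.TT
..F..
....F
.....
.....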